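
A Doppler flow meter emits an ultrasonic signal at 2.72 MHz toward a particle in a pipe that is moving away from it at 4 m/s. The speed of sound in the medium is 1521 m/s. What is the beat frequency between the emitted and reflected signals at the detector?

At the particle in a pipe (a moving observer), f₁ = f₀ · (v − u)/v = 2.72 × 1517/1521 ≈ 2.71285 MHz.
The reflection then acts as a moving source: f₂ = f₁ · v/(v + u) ≈ 2.70573 MHz.
Beat frequency (with f₀ = 2720000 Hz): |f₂ − f₀| = 2u·f₀/(v + u) = 2 × 4 × 2720000/1525 ≈ 14269 Hz.

14269 Hz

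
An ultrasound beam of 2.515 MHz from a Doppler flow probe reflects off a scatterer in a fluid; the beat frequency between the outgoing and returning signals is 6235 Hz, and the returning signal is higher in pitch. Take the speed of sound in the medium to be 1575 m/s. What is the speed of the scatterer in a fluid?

1.95 m/s

Double Doppler shift off a moving reflector: f₂ = f₀ · (v + u)/(v − u) (u > 0 toward emitter).
Returning signal is higher, so f₂ = f₀ + Δf = 2515000 + 6235 = 2521235 Hz.
Rearranging, u = v · (f₂ − f₀)/(f₂ + f₀) = 1575 × 6235/5036235 ≈ 1.95 m/s.
So the scatterer in a fluid is moving at 1.95 m/s toward the emitter.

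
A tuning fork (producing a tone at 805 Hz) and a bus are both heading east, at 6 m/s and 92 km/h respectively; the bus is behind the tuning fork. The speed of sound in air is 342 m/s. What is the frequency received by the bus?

92 km/h = 25.56 m/s.
The bus is behind, so the tuning fork is moving away from it while the bus is moving toward the tuning fork.
General Doppler shift: f' = f · (v + v_o)/(v + v_s).
f' = 805 × (342 + 25.56)/(342 + 6) = 805 × 367.56/348 ≈ 850 Hz.

850 Hz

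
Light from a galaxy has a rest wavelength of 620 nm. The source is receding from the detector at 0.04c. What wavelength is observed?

645.3 nm

Relativistic Doppler for wavelength: λ' = λ₀ · √((1 + β)/(1 − β)).
λ' = 620 × √(1.0400/0.9600) = 620 × 1.04083 ≈ 645.3 nm.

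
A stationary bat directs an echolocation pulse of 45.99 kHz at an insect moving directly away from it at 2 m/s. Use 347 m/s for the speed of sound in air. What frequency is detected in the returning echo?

45.5 kHz

The insect first receives the wave as a moving observer: f₁ = f₀ · (v − u)/v = 45.99 × (347 − 2)/347 ≈ 45.7 kHz.
The reflection then acts as a moving source: f₂ = f₁ · v/(v + u) ≈ 45.5 kHz.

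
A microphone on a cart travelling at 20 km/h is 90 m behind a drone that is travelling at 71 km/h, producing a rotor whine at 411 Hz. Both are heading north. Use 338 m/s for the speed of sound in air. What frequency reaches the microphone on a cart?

395 Hz

71 km/h = 19.72 m/s; 20 km/h = 5.556 m/s.
The microphone on a cart is behind, so the drone is moving away from it while the microphone on a cart is moving toward the drone.
Both move, so f' = f · (v + v_o)/(v + v_s).
f' = 411 × (338 + 5.556)/(338 + 19.72) = 411 × 343.56/357.72 ≈ 395 Hz.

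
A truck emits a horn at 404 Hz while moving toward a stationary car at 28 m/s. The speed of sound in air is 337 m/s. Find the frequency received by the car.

441 Hz

Only the source moves, toward the listener, so f' = f · v/(v − v_s).
f' = 404 × 337/(337 − 28) = 404 × 337/309 ≈ 441 Hz.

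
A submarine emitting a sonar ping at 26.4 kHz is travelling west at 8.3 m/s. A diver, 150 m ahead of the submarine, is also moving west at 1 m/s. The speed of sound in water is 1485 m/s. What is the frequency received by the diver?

26.5 kHz

The diver is ahead, so the submarine is moving toward it while the diver is moving away from the submarine.
General Doppler shift: f' = f · (v − v_o)/(v − v_s).
f' = 26.4 × (1485 − 1)/(1485 − 8.3) = 26.4 × 1484/1476.7 ≈ 26.5 kHz.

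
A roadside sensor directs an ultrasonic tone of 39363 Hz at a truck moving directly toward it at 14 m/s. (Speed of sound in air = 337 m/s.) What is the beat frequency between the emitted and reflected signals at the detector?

3412 Hz

At the truck (a moving observer), f₁ = f₀ · (v + u)/v = 39363 × 351/337 ≈ 40998 Hz.
On reflection it acts as a source moving toward the stationary detector: f₂ = f₁ · v/(v − u) = 40998 × 337/323 ≈ 42775 Hz.
Equivalently f₂ = f₀ · (v + u)/(v − u).
Beat frequency: |f₂ − f₀| = 2u·f₀/(v − u) = 2 × 14 × 39363/323 ≈ 3412 Hz.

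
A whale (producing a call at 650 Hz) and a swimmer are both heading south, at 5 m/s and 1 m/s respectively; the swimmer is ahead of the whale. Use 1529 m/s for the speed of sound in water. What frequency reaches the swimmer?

652 Hz

The swimmer is ahead, so the whale is moving toward it while the swimmer is moving away from the whale.
Both move, so f' = f · (v − v_o)/(v − v_s).
f' = 650 × (1529 − 1)/(1529 − 5) = 650 × 1528/1524 ≈ 652 Hz.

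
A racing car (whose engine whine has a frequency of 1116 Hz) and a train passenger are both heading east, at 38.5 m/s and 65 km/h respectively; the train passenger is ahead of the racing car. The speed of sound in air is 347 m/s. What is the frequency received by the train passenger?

65 km/h = 18.06 m/s.
The train passenger is ahead, so the racing car is moving toward it while the train passenger is moving away from the racing car.
General Doppler shift: f' = f · (v − v_o)/(v − v_s).
f' = 1116 × (347 − 18.06)/(347 − 38.5) = 1116 × 328.94/308.5 ≈ 1190 Hz.

1190 Hz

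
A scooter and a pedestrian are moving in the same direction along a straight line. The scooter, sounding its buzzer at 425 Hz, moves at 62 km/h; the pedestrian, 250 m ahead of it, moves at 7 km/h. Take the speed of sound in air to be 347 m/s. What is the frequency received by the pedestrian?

62 km/h = 17.22 m/s; 7 km/h = 1.944 m/s.
The pedestrian is ahead, so the scooter is moving toward it while the pedestrian is moving away from the scooter.
With source approaching and observer receding, f' = f · (v − v_o)/(v − v_s).
f' = 425 × (347 − 1.944)/(347 − 17.22) = 425 × 345.06/329.78 ≈ 445 Hz.

445 Hz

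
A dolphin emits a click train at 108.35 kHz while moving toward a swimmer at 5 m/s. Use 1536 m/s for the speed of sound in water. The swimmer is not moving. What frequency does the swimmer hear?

108.7 kHz

Only the source moves, toward the listener, so f' = f · v/(v − v_s).
f' = 108.35 × 1536/(1536 − 5) = 108.35 × 1536/1531 ≈ 108.7 kHz.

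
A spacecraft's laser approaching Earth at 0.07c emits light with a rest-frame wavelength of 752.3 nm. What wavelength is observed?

701.4 nm

Relativistic Doppler for wavelength: λ' = λ₀ · √((1 − β)/(1 + β)).
λ' = 752.3 × √(0.9300/1.0700) = 752.3 × 0.93229 ≈ 701.4 nm.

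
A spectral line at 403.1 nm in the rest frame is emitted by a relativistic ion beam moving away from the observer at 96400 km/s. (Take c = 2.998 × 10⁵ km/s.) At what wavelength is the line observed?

562.6 nm

β = v/c = 96400/299800 = 0.3215.
Relativistic Doppler for wavelength: λ' = λ₀ · √((1 + β)/(1 − β)).
λ' = 403.1 × √(1.3215/0.6785) = 403.1 × 1.39567 ≈ 562.6 nm.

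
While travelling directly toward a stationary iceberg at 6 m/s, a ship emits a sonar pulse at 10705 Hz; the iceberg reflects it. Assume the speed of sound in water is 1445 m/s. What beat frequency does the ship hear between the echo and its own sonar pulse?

The iceberg receives the sound from a moving source: f₁ = f₀ · v/(v − v_e) = 10705 × 1445/1439 ≈ 10749.6 Hz.
On the return leg the ship is a moving observer: f₂ = f₁ · (v + v_e)/v = 10749.6 × 1451/1445 ≈ 10794.3 Hz.
Equivalently f₂ = f₀ · (v + v_e)/(v − v_e).
Beat against the emitted tone: |f₂ − f₀| = 2v_e·f₀/(v − v_e) = 2 × 6 × 10705/1439 ≈ 89 Hz.

89 Hz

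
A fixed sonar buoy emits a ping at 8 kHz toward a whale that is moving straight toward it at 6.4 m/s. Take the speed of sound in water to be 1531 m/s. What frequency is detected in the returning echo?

At the whale (a moving observer), f₁ = f₀ · (v + u)/v = 8 × 1537.4/1531 ≈ 8.03 kHz.
On reflection it acts as a source moving toward the stationary detector: f₂ = f₁ · v/(v − u) = 8.03 × 1531/1524.6 ≈ 8.07 kHz.
Equivalently f₂ = f₀ · (v + u)/(v − u).

8.07 kHz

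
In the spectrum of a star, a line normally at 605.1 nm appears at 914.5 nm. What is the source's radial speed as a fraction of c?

λ'/λ₀ = 1.5113 > 1 (redshift), so the source is receding.
λ'/λ₀ = √((1 + β)/(1 − β)) for a receding source ⇒ β = (r² − 1)/(r² + 1) with r = λ'/λ₀.
β = (2.2841 − 1)/(2.2841 + 1) ≈ 0.391.

0.391c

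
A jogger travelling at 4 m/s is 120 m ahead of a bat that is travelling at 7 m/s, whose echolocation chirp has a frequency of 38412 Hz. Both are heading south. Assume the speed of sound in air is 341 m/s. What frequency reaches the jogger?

The jogger is ahead, so the bat is moving toward it while the jogger is moving away from the bat.
General Doppler shift: f' = f · (v − v_o)/(v − v_s).
f' = 38412 × (341 − 4)/(341 − 7) = 38412 × 337/334 ≈ 38757 Hz.

38757 Hz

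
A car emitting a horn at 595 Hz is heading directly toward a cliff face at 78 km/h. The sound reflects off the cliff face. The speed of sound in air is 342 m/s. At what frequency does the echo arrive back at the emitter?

675 Hz

78 km/h = 21.67 m/s.
The cliff face receives the sound from a moving source: f₁ = f₀ · v/(v − v_e) = 595 × 342/320.33 ≈ 635 Hz.
On the return leg the car is a moving observer: f₂ = f₁ · (v + v_e)/v = 635 × 363.67/342 ≈ 675 Hz.
Equivalently f₂ = f₀ · (v + v_e)/(v − v_e).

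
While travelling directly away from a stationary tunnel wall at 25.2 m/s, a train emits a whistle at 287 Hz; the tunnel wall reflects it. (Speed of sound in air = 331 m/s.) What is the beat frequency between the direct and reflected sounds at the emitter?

The tunnel wall receives the sound from a moving source: f₁ = f₀ · v/(v + v_e) = 287 × 331/356.2 ≈ 266.7 Hz.
On the return leg the train is a moving observer: f₂ = f₁ · (v − v_e)/v = 266.7 × 305.8/331 ≈ 246.4 Hz.
Equivalently f₂ = f₀ · (v − v_e)/(v + v_e).
Beat against the emitted tone: |f₂ − f₀| = 2v_e·f₀/(v + v_e) = 2 × 25.2 × 287/356.2 ≈ 40.6 Hz.

40.6 Hz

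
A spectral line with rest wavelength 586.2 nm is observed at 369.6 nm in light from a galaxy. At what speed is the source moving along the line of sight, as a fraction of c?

0.431c

λ'/λ₀ = 0.6305 < 1 (blueshift), so the source is approaching.
λ'/λ₀ = √((1 − β)/(1 + β)) for an approaching source ⇒ β = (1 − r²)/(1 + r²) with r = λ'/λ₀.
β = (1 − 0.3975)/(1 + 0.3975) ≈ 0.431.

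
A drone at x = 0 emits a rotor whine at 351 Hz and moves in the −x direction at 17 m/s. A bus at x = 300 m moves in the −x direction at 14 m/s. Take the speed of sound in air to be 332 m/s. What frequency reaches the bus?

The observer lies on the +x side, so the source is heading away from the observer and the observer is heading toward the source.
General Doppler shift: f' = f · (v + v_o)/(v + v_s).
f' = 351 × (332 + 14)/(332 + 17) = 351 × 346/349 ≈ 348 Hz.

348 Hz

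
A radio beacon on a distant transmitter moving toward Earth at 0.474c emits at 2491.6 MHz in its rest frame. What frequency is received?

4170.9 MHz

Relativistic Doppler for frequency: f' = f₀ · √((1 + β)/(1 − β)).
f' = 2491.6 × √(1.4740/0.5260) = 2491.6 × 1.67400 ≈ 4170.9 MHz.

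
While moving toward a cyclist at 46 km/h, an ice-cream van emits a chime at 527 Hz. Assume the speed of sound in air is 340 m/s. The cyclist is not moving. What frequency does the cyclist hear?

46 km/h = 12.78 m/s.
With the source moving toward a stationary observer, f' = f · v/(v − v_s).
f' = 527 × 340/(340 − 12.78) = 527 × 340/327.2 ≈ 548 Hz.

548 Hz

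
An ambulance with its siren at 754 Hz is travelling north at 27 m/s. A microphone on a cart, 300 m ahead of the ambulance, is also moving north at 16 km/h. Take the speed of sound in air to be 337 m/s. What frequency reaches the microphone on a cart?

16 km/h = 4.444 m/s.
The microphone on a cart is ahead, so the ambulance is moving toward it while the microphone on a cart is moving away from the ambulance.
General Doppler shift: f' = f · (v − v_o)/(v − v_s).
f' = 754 × (337 − 4.444)/(337 − 27) = 754 × 332.56/310 ≈ 809 Hz.

809 Hz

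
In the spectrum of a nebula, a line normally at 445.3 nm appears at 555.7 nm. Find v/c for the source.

0.218c

λ'/λ₀ = 1.2479 > 1 (redshift), so the source is receding.
λ'/λ₀ = √((1 + β)/(1 − β)) for a receding source ⇒ β = (r² − 1)/(r² + 1) with r = λ'/λ₀.
β = (1.5573 − 1)/(1.5573 + 1) ≈ 0.218.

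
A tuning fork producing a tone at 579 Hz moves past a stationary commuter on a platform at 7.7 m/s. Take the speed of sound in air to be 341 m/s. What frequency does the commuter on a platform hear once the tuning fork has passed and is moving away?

566 Hz

Receding: f₂ = f · v/(v + v_s) = 579 × 341/348.7 ≈ 566 Hz.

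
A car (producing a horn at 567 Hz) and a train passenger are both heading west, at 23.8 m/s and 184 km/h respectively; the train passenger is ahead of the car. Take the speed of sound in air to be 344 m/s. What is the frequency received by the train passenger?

184 km/h = 51.11 m/s.
The train passenger is ahead, so the car is moving toward it while the train passenger is moving away from the car.
General Doppler shift: f' = f · (v − v_o)/(v − v_s).
f' = 567 × (344 − 51.11)/(344 − 23.8) = 567 × 292.89/320.2 ≈ 519 Hz.

519 Hz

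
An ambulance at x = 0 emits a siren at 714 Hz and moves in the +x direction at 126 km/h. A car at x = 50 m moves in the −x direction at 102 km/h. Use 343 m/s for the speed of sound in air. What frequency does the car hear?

861 Hz

126 km/h = 35 m/s; 102 km/h = 28.33 m/s.
The observer lies on the +x side, so the source is heading toward the observer and the observer is heading toward the source.
With source approaching and observer approaching, f' = f · (v + v_o)/(v − v_s).
f' = 714 × (343 + 28.33)/(343 − 35) = 714 × 371.33/308 ≈ 861 Hz.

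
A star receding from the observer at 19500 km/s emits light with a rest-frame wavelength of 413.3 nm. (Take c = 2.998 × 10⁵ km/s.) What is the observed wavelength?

β = v/c = 19500/299800 = 0.0650.
Relativistic Doppler for wavelength: λ' = λ₀ · √((1 + β)/(1 − β)).
λ' = 413.3 × √(1.0650/0.9350) = 413.3 × 1.06730 ≈ 441.1 nm.

441.1 nm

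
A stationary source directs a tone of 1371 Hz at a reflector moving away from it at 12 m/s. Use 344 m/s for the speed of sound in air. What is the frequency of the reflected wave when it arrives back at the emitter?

1279 Hz

The reflector first receives the wave as a moving observer: f₁ = f₀ · (v − u)/v = 1371 × (344 − 12)/344 ≈ 1323 Hz.
The reflection then acts as a moving source: f₂ = f₁ · v/(v + u) ≈ 1279 Hz.
Equivalently f₂ = f₀ · (v − u)/(v + u).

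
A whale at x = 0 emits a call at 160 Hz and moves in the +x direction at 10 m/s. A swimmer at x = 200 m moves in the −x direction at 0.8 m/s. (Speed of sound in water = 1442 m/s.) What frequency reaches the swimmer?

The observer lies on the +x side, so the source is heading toward the observer and the observer is heading toward the source.
General Doppler shift: f' = f · (v + v_o)/(v − v_s).
f' = 160 × (1442 + 0.8)/(1442 − 10) = 160 × 1442.8/1432 ≈ 161 Hz.

161 Hz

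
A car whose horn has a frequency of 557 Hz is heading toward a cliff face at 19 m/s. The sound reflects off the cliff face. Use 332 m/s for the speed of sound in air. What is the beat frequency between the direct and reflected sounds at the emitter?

68 Hz

The cliff face receives the sound from a moving source: f₁ = f₀ · v/(v − v_e) = 557 × 332/313 ≈ 590.8 Hz.
On the return leg the car is a moving observer: f₂ = f₁ · (v + v_e)/v = 590.8 × 351/332 ≈ 624.6 Hz.
Equivalently f₂ = f₀ · (v + v_e)/(v − v_e).
Beat against the emitted tone: |f₂ − f₀| = 2v_e·f₀/(v − v_e) = 2 × 19 × 557/313 ≈ 68 Hz.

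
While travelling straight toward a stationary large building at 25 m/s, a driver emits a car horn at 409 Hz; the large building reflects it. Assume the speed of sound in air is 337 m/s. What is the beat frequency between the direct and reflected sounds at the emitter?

66 Hz

The large building receives the sound from a moving source: f₁ = f₀ · v/(v − v_e) = 409 × 337/312 ≈ 441.8 Hz.
On the return leg the driver is a moving observer: f₂ = f₁ · (v + v_e)/v = 441.8 × 362/337 ≈ 474.5 Hz.
Equivalently f₂ = f₀ · (v + v_e)/(v − v_e).
Beat against the emitted tone: |f₂ − f₀| = 2v_e·f₀/(v − v_e) = 2 × 25 × 409/312 ≈ 66 Hz.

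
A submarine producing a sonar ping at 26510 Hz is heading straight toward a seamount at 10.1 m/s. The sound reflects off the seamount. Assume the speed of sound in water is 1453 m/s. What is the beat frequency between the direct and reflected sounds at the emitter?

The seamount receives the sound from a moving source: f₁ = f₀ · v/(v − v_e) = 26510 × 1453/1442.9 ≈ 26696 Hz.
On the return leg the submarine is a moving observer: f₂ = f₁ · (v + v_e)/v = 26696 × 1463.1/1453 ≈ 26881 Hz.
Beat against the emitted tone: |f₂ − f₀| = 2v_e·f₀/(v − v_e) = 2 × 10.1 × 26510/1442.9 ≈ 371 Hz.

371 Hz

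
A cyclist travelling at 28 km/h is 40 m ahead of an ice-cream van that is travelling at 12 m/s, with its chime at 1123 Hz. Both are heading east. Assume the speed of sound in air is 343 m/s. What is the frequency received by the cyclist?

1137 Hz

28 km/h = 7.778 m/s.
The cyclist is ahead, so the ice-cream van is moving toward it while the cyclist is moving away from the ice-cream van.
Both move, so f' = f · (v − v_o)/(v − v_s).
f' = 1123 × (343 − 7.778)/(343 − 12) = 1123 × 335.22/331 ≈ 1137 Hz.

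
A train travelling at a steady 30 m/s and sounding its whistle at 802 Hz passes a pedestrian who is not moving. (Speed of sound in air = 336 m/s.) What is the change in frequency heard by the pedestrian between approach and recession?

144 Hz

Approaching: f₁ = f · v/(v − v_s) = 802 × 336/306 ≈ 881 Hz.
Receding: f₂ = f · v/(v + v_s) = 802 × 336/366 ≈ 736 Hz.
Drop: f₁ − f₂ = 2f·v·v_s/(v² − v_s²) = 2 × 802 × 336 × 30/(336² − 30²) ≈ 144 Hz.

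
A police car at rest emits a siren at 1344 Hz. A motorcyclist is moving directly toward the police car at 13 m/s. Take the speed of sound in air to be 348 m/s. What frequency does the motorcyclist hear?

1394 Hz

Only the observer moves, toward the source, so f' = f · (v + v_o)/v.
f' = 1344 × (348 + 13)/348 = 1344 × 361/348 ≈ 1394 Hz.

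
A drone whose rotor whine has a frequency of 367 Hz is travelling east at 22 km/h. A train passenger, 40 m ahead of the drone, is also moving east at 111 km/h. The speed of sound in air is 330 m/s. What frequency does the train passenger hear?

339 Hz

22 km/h = 6.111 m/s; 111 km/h = 30.83 m/s.
The train passenger is ahead, so the drone is moving toward it while the train passenger is moving away from the drone.
Both move, so f' = f · (v − v_o)/(v − v_s).
f' = 367 × (330 − 30.83)/(330 − 6.111) = 367 × 299.17/323.89 ≈ 339 Hz.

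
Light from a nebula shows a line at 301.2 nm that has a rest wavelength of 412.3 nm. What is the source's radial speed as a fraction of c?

λ'/λ₀ = 0.7305 < 1 (blueshift), so the source is approaching.
λ'/λ₀ = √((1 − β)/(1 + β)) for an approaching source ⇒ β = (1 − r²)/(1 + r²) with r = λ'/λ₀.
β = (1 − 0.5337)/(1 + 0.5337) ≈ 0.304.

0.304c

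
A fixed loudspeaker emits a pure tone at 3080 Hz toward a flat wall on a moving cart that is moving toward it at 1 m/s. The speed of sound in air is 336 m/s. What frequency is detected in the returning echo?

3098 Hz

At the flat wall on a moving cart (a moving observer), f₁ = f₀ · (v + u)/v = 3080 × 337/336 ≈ 3089 Hz.
On reflection it acts as a source moving toward the stationary detector: f₂ = f₁ · v/(v − u) = 3089 × 336/335 ≈ 3098 Hz.
Equivalently f₂ = f₀ · (v + u)/(v − u).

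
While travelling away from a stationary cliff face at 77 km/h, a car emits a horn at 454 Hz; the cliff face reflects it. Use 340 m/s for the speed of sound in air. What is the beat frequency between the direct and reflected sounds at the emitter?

77 km/h = 21.39 m/s.
The cliff face receives the sound from a moving source: f₁ = f₀ · v/(v + v_e) = 454 × 340/361.39 ≈ 427.1 Hz.
On the return leg the car is a moving observer: f₂ = f₁ · (v − v_e)/v = 427.1 × 318.61/340 ≈ 400.3 Hz.
Beat against the emitted tone: |f₂ − f₀| = 2v_e·f₀/(v + v_e) = 2 × 21.39 × 454/361.39 ≈ 53.7 Hz.

53.7 Hz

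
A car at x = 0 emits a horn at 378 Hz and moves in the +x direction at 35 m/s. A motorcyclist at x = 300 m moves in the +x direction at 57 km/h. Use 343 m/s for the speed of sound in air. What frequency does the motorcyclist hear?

57 km/h = 15.83 m/s.
The observer lies on the +x side, so the source is heading toward the observer and the observer is heading away from the source.
General Doppler shift: f' = f · (v − v_o)/(v − v_s).
f' = 378 × (343 − 15.83)/(343 − 35) = 378 × 327.17/308 ≈ 402 Hz.

402 Hz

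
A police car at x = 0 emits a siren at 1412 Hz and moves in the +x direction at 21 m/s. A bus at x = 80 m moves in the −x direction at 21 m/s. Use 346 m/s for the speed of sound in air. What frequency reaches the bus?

1594 Hz

The observer lies on the +x side, so the source is heading toward the observer and the observer is heading toward the source.
General Doppler shift: f' = f · (v + v_o)/(v − v_s).
f' = 1412 × (346 + 21)/(346 − 21) = 1412 × 367/325 ≈ 1594 Hz.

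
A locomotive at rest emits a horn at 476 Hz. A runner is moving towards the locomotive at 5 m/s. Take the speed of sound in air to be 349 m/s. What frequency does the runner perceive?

Only the observer moves, toward the source, so f' = f · (v + v_o)/v.
f' = 476 × (349 + 5)/349 = 476 × 354/349 ≈ 483 Hz.

483 Hz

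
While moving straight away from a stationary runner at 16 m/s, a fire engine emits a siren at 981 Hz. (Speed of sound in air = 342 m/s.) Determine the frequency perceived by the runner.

937 Hz

Only the source moves, away from the listener, so f' = f · v/(v + v_s).
f' = 981 × 342/(342 + 16) = 981 × 342/358 ≈ 937 Hz.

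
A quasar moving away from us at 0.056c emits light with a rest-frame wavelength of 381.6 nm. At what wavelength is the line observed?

Relativistic Doppler for wavelength: λ' = λ₀ · √((1 + β)/(1 − β)).
λ' = 381.6 × √(1.0560/0.9440) = 381.6 × 1.05766 ≈ 403.6 nm.

403.6 nm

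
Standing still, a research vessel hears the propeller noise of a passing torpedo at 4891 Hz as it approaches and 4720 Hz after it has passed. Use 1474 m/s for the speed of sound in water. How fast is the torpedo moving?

f₁/f₂ = (v + v_s)/(v − v_s), so v_s = v · (f₁ − f₂)/(f₁ + f₂).
v_s = 1474 × (4891 − 4720)/(4891 + 4720) = 1474 × 171/9611 ≈ 26 m/s.

26 m/s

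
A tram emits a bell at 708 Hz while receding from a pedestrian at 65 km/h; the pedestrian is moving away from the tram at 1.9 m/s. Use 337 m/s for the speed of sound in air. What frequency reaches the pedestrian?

65 km/h = 18.06 m/s.
General Doppler shift: f' = f · (v − v_o)/(v + v_s).
f' = 708 × (337 − 1.9)/(337 + 18.06) = 708 × 335.1/355.06 ≈ 668 Hz.

668 Hz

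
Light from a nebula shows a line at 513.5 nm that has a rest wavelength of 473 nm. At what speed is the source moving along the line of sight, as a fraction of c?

λ'/λ₀ = 1.0856 > 1 (redshift), so the source is receding.
λ'/λ₀ = √((1 + β)/(1 − β)) for a receding source ⇒ β = (r² − 1)/(r² + 1) with r = λ'/λ₀.
β = (1.1786 − 1)/(1.1786 + 1) ≈ 0.082.

0.082c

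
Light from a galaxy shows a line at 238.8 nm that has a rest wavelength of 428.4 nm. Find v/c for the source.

λ'/λ₀ = 0.5574 < 1 (blueshift), so the source is approaching.
λ'/λ₀ = √((1 − β)/(1 + β)) for an approaching source ⇒ β = (1 − r²)/(1 + r²) with r = λ'/λ₀.
β = (1 − 0.3107)/(1 + 0.3107) ≈ 0.526.

0.526c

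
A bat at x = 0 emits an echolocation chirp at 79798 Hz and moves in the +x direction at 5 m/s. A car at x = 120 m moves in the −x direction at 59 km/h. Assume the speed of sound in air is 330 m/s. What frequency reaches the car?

59 km/h = 16.39 m/s.
The observer lies on the +x side, so the source is heading toward the observer and the observer is heading toward the source.
General Doppler shift: f' = f · (v + v_o)/(v − v_s).
f' = 79798 × (330 + 16.39)/(330 − 5) = 79798 × 346.39/325 ≈ 85050 Hz.

85050 Hz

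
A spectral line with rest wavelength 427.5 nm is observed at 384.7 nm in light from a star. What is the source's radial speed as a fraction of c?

λ'/λ₀ = 0.8999 < 1 (blueshift), so the source is approaching.
λ'/λ₀ = √((1 − β)/(1 + β)) for an approaching source ⇒ β = (1 − r²)/(1 + r²) with r = λ'/λ₀.
β = (1 − 0.8098)/(1 + 0.8098) ≈ 0.105.

0.105c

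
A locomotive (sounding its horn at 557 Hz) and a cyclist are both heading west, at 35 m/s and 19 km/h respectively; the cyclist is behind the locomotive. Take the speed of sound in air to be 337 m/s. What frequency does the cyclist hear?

19 km/h = 5.278 m/s.
The cyclist is behind, so the locomotive is moving away from it while the cyclist is moving toward the locomotive.
With source receding and observer approaching, f' = f · (v + v_o)/(v + v_s).
f' = 557 × (337 + 5.278)/(337 + 35) = 557 × 342.28/372 ≈ 512 Hz.

512 Hz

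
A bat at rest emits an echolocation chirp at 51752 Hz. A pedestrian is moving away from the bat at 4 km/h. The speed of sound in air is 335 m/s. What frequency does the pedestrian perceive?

4 km/h = 1.111 m/s.
Only the observer moves, away from the source, so f' = f · (v − v_o)/v.
f' = 51752 × (335 − 1.111)/335 = 51752 × 333.89/335 ≈ 51580 Hz.

51580 Hz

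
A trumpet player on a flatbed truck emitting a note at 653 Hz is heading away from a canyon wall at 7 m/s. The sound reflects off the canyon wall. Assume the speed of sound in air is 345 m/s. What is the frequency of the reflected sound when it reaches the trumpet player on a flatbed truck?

The canyon wall receives the sound from a moving source: f₁ = f₀ · v/(v + v_e) = 653 × 345/352 ≈ 640 Hz.
On the return leg the trumpet player on a flatbed truck is a moving observer: f₂ = f₁ · (v − v_e)/v = 640 × 338/345 ≈ 627 Hz.
Equivalently f₂ = f₀ · (v − v_e)/(v + v_e).

627 Hz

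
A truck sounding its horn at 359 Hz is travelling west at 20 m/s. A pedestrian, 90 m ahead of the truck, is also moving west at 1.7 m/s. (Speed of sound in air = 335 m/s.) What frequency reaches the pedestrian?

380 Hz

The pedestrian is ahead, so the truck is moving toward it while the pedestrian is moving away from the truck.
With source approaching and observer receding, f' = f · (v − v_o)/(v − v_s).
f' = 359 × (335 − 1.7)/(335 − 20) = 359 × 333.3/315 ≈ 380 Hz.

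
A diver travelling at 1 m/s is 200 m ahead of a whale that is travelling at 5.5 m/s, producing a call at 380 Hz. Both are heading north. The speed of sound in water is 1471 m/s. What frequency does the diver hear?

381 Hz

The diver is ahead, so the whale is moving toward it while the diver is moving away from the whale.
Both move, so f' = f · (v − v_o)/(v − v_s).
f' = 380 × (1471 − 1)/(1471 − 5.5) = 380 × 1470/1465.5 ≈ 381 Hz.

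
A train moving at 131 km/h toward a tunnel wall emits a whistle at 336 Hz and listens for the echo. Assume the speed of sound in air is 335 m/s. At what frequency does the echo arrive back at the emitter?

418 Hz

131 km/h = 36.39 m/s.
The tunnel wall receives the sound from a moving source: f₁ = f₀ · v/(v − v_e) = 336 × 335/298.61 ≈ 377 Hz.
On the return leg the train is a moving observer: f₂ = f₁ · (v + v_e)/v = 377 × 371.39/335 ≈ 418 Hz.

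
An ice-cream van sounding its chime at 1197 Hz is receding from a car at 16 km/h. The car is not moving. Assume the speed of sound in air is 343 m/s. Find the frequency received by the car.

1182 Hz

16 km/h = 4.444 m/s.
Moving source, stationary observer: f' = f · v/(v + v_s) since the source is receding.
f' = 1197 × 343/(343 + 4.444) = 1197 × 343/347.4 ≈ 1182 Hz.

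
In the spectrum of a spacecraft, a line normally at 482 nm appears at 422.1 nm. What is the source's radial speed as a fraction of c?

0.132c

λ'/λ₀ = 0.8757 < 1 (blueshift), so the source is approaching.
λ'/λ₀ = √((1 − β)/(1 + β)) for an approaching source ⇒ β = (1 − r²)/(1 + r²) with r = λ'/λ₀.
β = (1 − 0.7669)/(1 + 0.7669) ≈ 0.132.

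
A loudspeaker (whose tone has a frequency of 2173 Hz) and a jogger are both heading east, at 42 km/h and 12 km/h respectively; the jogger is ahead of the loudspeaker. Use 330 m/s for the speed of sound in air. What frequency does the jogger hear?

2230 Hz

42 km/h = 11.67 m/s; 12 km/h = 3.333 m/s.
The jogger is ahead, so the loudspeaker is moving toward it while the jogger is moving away from the loudspeaker.
General Doppler shift: f' = f · (v − v_o)/(v − v_s).
f' = 2173 × (330 − 3.333)/(330 − 11.67) = 2173 × 326.67/318.33 ≈ 2230 Hz.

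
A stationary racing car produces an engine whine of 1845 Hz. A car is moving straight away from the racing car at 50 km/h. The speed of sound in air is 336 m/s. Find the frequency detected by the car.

1769 Hz

50 km/h = 13.89 m/s.
Moving observer, stationary source: f' = f · (v − v_o)/v.
f' = 1845 × (336 − 13.89)/336 = 1845 × 322.11/336 ≈ 1769 Hz.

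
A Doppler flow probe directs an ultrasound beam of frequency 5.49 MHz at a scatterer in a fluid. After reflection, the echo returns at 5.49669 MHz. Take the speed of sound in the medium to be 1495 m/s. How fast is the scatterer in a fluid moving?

Double Doppler shift off a moving reflector: f₂ = f₀ · (v + u)/(v − u) (u > 0 toward emitter).
Rearranging, u = v · (f₂ − f₀)/(f₂ + f₀) = 1495 × 0.00669/10.98669 ≈ 0.91 m/s.
So the scatterer in a fluid is moving at 0.91 m/s toward the emitter.

0.91 m/s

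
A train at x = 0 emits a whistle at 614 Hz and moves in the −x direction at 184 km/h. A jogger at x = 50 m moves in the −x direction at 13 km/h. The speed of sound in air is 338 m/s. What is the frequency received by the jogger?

539 Hz

184 km/h = 51.11 m/s; 13 km/h = 3.611 m/s.
The observer lies on the +x side, so the source is heading away from the observer and the observer is heading toward the source.
Both move, so f' = f · (v + v_o)/(v + v_s).
f' = 614 × (338 + 3.611)/(338 + 51.11) = 614 × 341.61/389.11 ≈ 539 Hz.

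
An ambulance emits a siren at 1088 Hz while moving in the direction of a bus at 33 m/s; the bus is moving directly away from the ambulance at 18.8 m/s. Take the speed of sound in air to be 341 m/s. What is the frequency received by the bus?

With source approaching and observer receding, f' = f · (v − v_o)/(v − v_s).
f' = 1088 × (341 − 18.8)/(341 − 33) = 1088 × 322.2/308 ≈ 1138 Hz.

1138 Hz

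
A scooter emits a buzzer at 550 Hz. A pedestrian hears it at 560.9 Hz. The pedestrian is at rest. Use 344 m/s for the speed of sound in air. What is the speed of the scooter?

f' > f, so the scooter is approaching.
f' = f · v/(v − v_s) ⇒ v_s = v · |1 − f/f'|.
v_s = 344 × |1 − 550/560.9| = 344 × 0.01943 ≈ 6.7 m/s.

6.7 m/s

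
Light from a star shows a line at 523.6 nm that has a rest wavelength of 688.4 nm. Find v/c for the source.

0.267

λ'/λ₀ = 0.7606 < 1 (blueshift), so the source is approaching.
λ'/λ₀ = √((1 − β)/(1 + β)) for an approaching source ⇒ β = (1 − r²)/(1 + r²) with r = λ'/λ₀.
β = (1 − 0.5785)/(1 + 0.5785) ≈ 0.267.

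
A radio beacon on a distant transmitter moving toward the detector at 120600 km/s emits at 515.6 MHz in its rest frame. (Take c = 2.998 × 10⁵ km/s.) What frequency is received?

β = v/c = 120600/299800 = 0.4023.
Relativistic Doppler for frequency: f' = f₀ · √((1 + β)/(1 − β)).
f' = 515.6 × √(1.4023/0.5977) = 515.6 × 1.53166 ≈ 789.7 MHz.

789.7 MHz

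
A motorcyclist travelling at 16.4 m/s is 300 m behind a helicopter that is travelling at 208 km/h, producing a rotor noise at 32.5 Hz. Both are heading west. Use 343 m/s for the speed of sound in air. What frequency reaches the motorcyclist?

208 km/h = 57.78 m/s.
The motorcyclist is behind, so the helicopter is moving away from it while the motorcyclist is moving toward the helicopter.
With source receding and observer approaching, f' = f · (v + v_o)/(v + v_s).
f' = 32.5 × (343 + 16.4)/(343 + 57.78) = 32.5 × 359.4/400.78 ≈ 29.1 Hz.

29.1 Hz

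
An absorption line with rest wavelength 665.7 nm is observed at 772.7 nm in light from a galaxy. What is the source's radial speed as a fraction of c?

λ'/λ₀ = 1.1607 > 1 (redshift), so the source is receding.
λ'/λ₀ = √((1 + β)/(1 − β)) for a receding source ⇒ β = (r² − 1)/(r² + 1) with r = λ'/λ₀.
β = (1.3473 − 1)/(1.3473 + 1) ≈ 0.148.

0.148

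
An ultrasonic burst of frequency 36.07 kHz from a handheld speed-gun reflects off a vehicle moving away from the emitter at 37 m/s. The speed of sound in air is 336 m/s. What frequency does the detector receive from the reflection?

28.9 kHz

The vehicle first receives the wave as a moving observer: f₁ = f₀ · (v − u)/v = 36.07 × (336 − 37)/336 ≈ 32.1 kHz.
On reflection it acts as a source moving away from the stationary detector: f₂ = f₁ · v/(v + u) = 32.1 × 336/373 ≈ 28.9 kHz.
Equivalently f₂ = f₀ · (v − u)/(v + u).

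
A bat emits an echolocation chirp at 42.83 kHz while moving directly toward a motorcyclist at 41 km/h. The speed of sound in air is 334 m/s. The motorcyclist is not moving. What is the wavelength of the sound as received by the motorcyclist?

7.53 mm

41 km/h = 11.39 m/s.
Moving source, stationary observer: f' = f · v/(v − v_s) since the source is approaching.
f' = 42.83 × 334/(334 − 11.39) ≈ 44.3 kHz.
λ' = v/f' = 334/44342 ≈ 7.53 mm.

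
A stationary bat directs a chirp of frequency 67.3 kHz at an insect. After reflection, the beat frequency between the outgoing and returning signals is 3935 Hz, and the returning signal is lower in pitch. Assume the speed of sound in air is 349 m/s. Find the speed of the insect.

10.5 m/s

Double Doppler shift off a moving reflector: f₂ = f₀ · (v + u)/(v − u) (u > 0 toward emitter).
Returning signal is lower, so f₂ = f₀ − Δf = 67300 − 3935 = 63365 Hz.
Rearranging, u = v · (f₂ − f₀)/(f₂ + f₀) = 349 × -3935/130665 ≈ -10.5 m/s.
So the insect is moving at 10.5 m/s away from the emitter.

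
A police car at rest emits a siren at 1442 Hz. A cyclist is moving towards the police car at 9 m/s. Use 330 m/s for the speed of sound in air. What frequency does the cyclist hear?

1481 Hz

Only the observer moves, toward the source, so f' = f · (v + v_o)/v.
f' = 1442 × (330 + 9)/330 = 1442 × 339/330 ≈ 1481 Hz.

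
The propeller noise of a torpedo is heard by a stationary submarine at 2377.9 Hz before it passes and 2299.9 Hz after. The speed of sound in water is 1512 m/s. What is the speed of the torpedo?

f₁/f₂ = (v + v_s)/(v − v_s), so v_s = v · (f₁ − f₂)/(f₁ + f₂).
v_s = 1512 × (2377.9 − 2299.9)/(2377.9 + 2299.9) = 1512 × 78.0/4677.8 ≈ 25 m/s.

25 m/s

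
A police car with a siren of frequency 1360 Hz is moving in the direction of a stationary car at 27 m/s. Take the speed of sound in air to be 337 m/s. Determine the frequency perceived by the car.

1478 Hz

Moving source, stationary observer: f' = f · v/(v − v_s) since the source is approaching.
f' = 1360 × 337/(337 − 27) = 1360 × 337/310 ≈ 1478 Hz.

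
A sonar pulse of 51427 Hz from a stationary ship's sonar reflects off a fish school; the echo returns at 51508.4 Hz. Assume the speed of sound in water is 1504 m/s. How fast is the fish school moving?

1.19 m/s

Double Doppler shift off a moving reflector: f₂ = f₀ · (v + u)/(v − u) (u > 0 toward emitter).
Rearranging, u = v · (f₂ − f₀)/(f₂ + f₀) = 1504 × 81.4/102935.4 ≈ 1.19 m/s.
So the fish school is moving at 1.19 m/s toward the emitter.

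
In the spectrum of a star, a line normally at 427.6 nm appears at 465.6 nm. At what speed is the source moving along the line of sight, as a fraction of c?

0.085

λ'/λ₀ = 1.0889 > 1 (redshift), so the source is receding.
λ'/λ₀ = √((1 + β)/(1 − β)) for a receding source ⇒ β = (r² − 1)/(r² + 1) with r = λ'/λ₀.
β = (1.1856 − 1)/(1.1856 + 1) ≈ 0.085.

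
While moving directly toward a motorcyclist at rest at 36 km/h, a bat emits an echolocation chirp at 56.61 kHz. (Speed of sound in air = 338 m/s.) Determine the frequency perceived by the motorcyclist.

58.3 kHz

36 km/h = 10 m/s.
With the source moving toward a stationary observer, f' = f · v/(v − v_s).
f' = 56.61 × 338/(338 − 10) = 56.61 × 338/328 ≈ 58.3 kHz.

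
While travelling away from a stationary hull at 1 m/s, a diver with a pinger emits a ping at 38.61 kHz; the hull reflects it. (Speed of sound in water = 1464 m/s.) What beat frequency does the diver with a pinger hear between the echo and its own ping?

52.7 Hz

The hull receives the sound from a moving source: f₁ = f₀ · v/(v + v_e) = 38.61 × 1464/1465 ≈ 38.5836 kHz.
On the return leg the diver with a pinger is a moving observer: f₂ = f₁ · (v − v_e)/v = 38.5836 × 1463/1464 ≈ 38.5573 kHz.
Equivalently f₂ = f₀ · (v − v_e)/(v + v_e).
Beat against the emitted tone (with f₀ = 38610 Hz): |f₂ − f₀| = 2v_e·f₀/(v + v_e) = 2 × 1 × 38610/1465 ≈ 52.7 Hz.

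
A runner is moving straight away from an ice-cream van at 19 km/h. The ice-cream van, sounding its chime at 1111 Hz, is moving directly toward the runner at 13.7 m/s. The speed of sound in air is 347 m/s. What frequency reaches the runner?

1139 Hz

19 km/h = 5.278 m/s.
With source approaching and observer receding, f' = f · (v − v_o)/(v − v_s).
f' = 1111 × (347 − 5.278)/(347 − 13.7) = 1111 × 341.72/333.3 ≈ 1139 Hz.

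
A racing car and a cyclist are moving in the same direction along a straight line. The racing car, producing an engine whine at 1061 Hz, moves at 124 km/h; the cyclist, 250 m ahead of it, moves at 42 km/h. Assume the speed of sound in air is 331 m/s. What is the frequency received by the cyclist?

1142 Hz

124 km/h = 34.44 m/s; 42 km/h = 11.67 m/s.
The cyclist is ahead, so the racing car is moving toward it while the cyclist is moving away from the racing car.
With source approaching and observer receding, f' = f · (v − v_o)/(v − v_s).
f' = 1061 × (331 − 11.67)/(331 − 34.44) = 1061 × 319.33/296.56 ≈ 1142 Hz.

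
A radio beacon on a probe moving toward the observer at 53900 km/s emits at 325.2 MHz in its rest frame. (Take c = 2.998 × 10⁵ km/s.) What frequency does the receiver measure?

β = v/c = 53900/299800 = 0.1798.
Relativistic Doppler for frequency: f' = f₀ · √((1 + β)/(1 − β)).
f' = 325.2 × √(1.1798/0.8202) = 325.2 × 1.19933 ≈ 390.0 MHz.

390.0 MHz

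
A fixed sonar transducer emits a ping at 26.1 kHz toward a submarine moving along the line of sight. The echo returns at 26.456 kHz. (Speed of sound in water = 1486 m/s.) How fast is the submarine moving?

10.1 m/s

Double Doppler shift off a moving reflector: f₂ = f₀ · (v + u)/(v − u) (u > 0 toward emitter).
Rearranging, u = v · (f₂ − f₀)/(f₂ + f₀) = 1486 × 0.356/52.556 ≈ 10.1 m/s.
So the submarine is moving at 10.1 m/s toward the emitter.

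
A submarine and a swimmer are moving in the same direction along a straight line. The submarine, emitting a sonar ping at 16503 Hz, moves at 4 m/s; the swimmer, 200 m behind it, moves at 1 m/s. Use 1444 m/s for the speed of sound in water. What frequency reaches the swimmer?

16469 Hz

The swimmer is behind, so the submarine is moving away from it while the swimmer is moving toward the submarine.
General Doppler shift: f' = f · (v + v_o)/(v + v_s).
f' = 16503 × (1444 + 1)/(1444 + 4) = 16503 × 1445/1448 ≈ 16469 Hz.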